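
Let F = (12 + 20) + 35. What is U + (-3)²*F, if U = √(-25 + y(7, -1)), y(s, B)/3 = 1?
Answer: 603 + I*√22 ≈ 603.0 + 4.6904*I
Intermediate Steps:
y(s, B) = 3 (y(s, B) = 3*1 = 3)
F = 67 (F = 32 + 35 = 67)
U = I*√22 (U = √(-25 + 3) = √(-22) = I*√22 ≈ 4.6904*I)
U + (-3)²*F = I*√22 + (-3)²*67 = I*√22 + 9*67 = I*√22 + 603 = 603 + I*√22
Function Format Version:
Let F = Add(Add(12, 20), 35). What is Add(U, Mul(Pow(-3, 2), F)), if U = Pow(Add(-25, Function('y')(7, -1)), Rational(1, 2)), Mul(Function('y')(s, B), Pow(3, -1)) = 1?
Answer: Add(603, Mul(I, Pow(22, Rational(1, 2)))) ≈ Add(603.00, Mul(4.6904, I))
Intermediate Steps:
Function('y')(s, B) = 3 (Function('y')(s, B) = Mul(3, 1) = 3)
F = 67 (F = Add(32, 35) = 67)
U = Mul(I, Pow(22, Rational(1, 2))) (U = Pow(Add(-25, 3), Rational(1, 2)) = Pow(-22, Rational(1, 2)) = Mul(I, Pow(22, Rational(1, 2))) ≈ Mul(4.6904, I))
Add(U, Mul(Pow(-3, 2), F)) = Add(Mul(I, Pow(22, Rational(1, 2))), Mul(Pow(-3, 2), 67)) = Add(Mul(I, Pow(22, Rational(1, 2))), Mul(9, 67)) = Add(Mul(I, Pow(22, Rational(1, 2))), 603) = Add(603, Mul(I, Pow(22, Rational(1, 2))))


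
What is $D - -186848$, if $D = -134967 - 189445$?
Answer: $-137564$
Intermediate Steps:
$D = -324412$
$D - -186848 = -324412 - -186848 = -324412 + \left(-42159 + 229007\right) = -324412 + 186848 = -137564$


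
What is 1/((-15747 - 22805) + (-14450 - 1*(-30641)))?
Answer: -1/22361 ≈ -4.4721e-5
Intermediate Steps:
1/((-15747 - 22805) + (-14450 - 1*(-30641))) = 1/(-38552 + (-14450 + 30641)) = 1/(-38552 + 16191) = 1/(-22361) = -1/22361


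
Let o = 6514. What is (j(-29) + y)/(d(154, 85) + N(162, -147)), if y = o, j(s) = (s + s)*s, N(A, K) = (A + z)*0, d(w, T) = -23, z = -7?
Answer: -8196/23 ≈ -356.35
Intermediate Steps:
N(A, K) = 0 (N(A, K) = (A - 7)*0 = (-7 + A)*0 = 0)
j(s) = 2*s² (j(s) = (2*s)*s = 2*s²)
y = 6514
(j(-29) + y)/(d(154, 85) + N(162, -147)) = (2*(-29)² + 6514)/(-23 + 0) = (2*841 + 6514)/(-23) = (1682 + 6514)*(-1/23) = 8196*(-1/23) = -8196/23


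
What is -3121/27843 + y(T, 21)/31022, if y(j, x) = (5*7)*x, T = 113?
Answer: -76355057/863745546 ≈ -0.088400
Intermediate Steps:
y(j, x) = 35*x
-3121/27843 + y(T, 21)/31022 = -3121/27843 + (35*21)/31022 = -3121*1/27843 + 735*(1/31022) = -3121/27843 + 735/31022 = -76355057/863745546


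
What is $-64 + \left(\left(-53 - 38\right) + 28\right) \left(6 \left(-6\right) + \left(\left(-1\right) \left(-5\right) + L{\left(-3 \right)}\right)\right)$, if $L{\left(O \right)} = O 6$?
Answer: $3023$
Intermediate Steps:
$L{\left(O \right)} = 6 O$
$-64 + \left(\left(-53 - 38\right) + 28\right) \left(6 \left(-6\right) + \left(\left(-1\right) \left(-5\right) + L{\left(-3 \right)}\right)\right) = -64 + \left(\left(-53 - 38\right) + 28\right) \left(6 \left(-6\right) + \left(\left(-1\right) \left(-5\right) + 6 \left(-3\right)\right)\right) = -64 + \left(-91 + 28\right) \left(-36 + \left(5 - 18\right)\right) = -64 - 63 \left(-36 - 13\right) = -64 - -3087 = -64 + 3087 = 3023$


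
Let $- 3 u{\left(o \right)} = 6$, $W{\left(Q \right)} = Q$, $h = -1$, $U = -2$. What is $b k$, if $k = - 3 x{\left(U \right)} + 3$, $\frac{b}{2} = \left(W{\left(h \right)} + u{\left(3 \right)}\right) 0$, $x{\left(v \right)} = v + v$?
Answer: $0$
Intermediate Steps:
$x{\left(v \right)} = 2 v$
$u{\left(o \right)} = -2$ ($u{\left(o \right)} = \left(- \frac{1}{3}\right) 6 = -2$)
$b = 0$ ($b = 2 \left(-1 - 2\right) 0 = 2 \left(\left(-3\right) 0\right) = 2 \cdot 0 = 0$)
$k = 15$ ($k = - 3 \cdot 2 \left(-2\right) + 3 = \left(-3\right) \left(-4\right) + 3 = 12 + 3 = 15$)
$b k = 0 \cdot 15 = 0$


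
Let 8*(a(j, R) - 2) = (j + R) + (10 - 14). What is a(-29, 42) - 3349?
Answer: -26767/8 ≈ -3345.9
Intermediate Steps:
a(j, R) = 3/2 + R/8 + j/8 (a(j, R) = 2 + ((j + R) + (10 - 14))/8 = 2 + ((R + j) - 4)/8 = 2 + (-4 + R + j)/8 = 2 + (-½ + R/8 + j/8) = 3/2 + R/8 + j/8)
a(-29, 42) - 3349 = (3/2 + (⅛)*42 + (⅛)*(-29)) - 3349 = (3/2 + 21/4 - 29/8) - 3349 = 25/8 - 3349 = -26767/8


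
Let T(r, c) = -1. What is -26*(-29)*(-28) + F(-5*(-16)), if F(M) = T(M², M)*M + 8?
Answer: -21184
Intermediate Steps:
F(M) = 8 - M (F(M) = -M + 8 = 8 - M)
-26*(-29)*(-28) + F(-5*(-16)) = -26*(-29)*(-28) + (8 - (-5)*(-16)) = 754*(-28) + (8 - 1*80) = -21112 + (8 - 80) = -21112 - 72 = -21184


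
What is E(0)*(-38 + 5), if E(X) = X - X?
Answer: 0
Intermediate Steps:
E(X) = 0
E(0)*(-38 + 5) = 0*(-38 + 5) = 0*(-33) = 0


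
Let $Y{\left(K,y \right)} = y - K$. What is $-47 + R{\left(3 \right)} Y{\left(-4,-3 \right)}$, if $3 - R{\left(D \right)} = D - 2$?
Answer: $-45$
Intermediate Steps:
$R{\left(D \right)} = 5 - D$ ($R{\left(D \right)} = 3 - \left(D - 2\right) = 3 - \left(-2 + D\right) = 5 - D$)
$-47 + R{\left(3 \right)} Y{\left(-4,-3 \right)} = -47 + \left(5 - 3\right) \left(-3 - -4\right) = -47 + \left(5 - 3\right) \left(-3 + 4\right) = -47 + 2 \cdot 1 = -47 + 2 = -45$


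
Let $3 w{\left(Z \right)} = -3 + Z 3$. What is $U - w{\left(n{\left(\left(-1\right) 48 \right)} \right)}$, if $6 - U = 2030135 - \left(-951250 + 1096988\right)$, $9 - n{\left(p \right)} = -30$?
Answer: $-1884429$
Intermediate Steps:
$n{\left(p \right)} = 39$ ($n{\left(p \right)} = 9 - -30 = 9 + 30 = 39$)
$w{\left(Z \right)} = -1 + Z$ ($w{\left(Z \right)} = \frac{-3 + Z 3}{3} = \frac{-3 + 3 Z}{3} = -1 + Z$)
$U = -1884391$ ($U = 6 - \left(2030135 - \left(-951250 + 1096988\right)\right) = 6 - \left(2030135 - 145738\right) = 6 - 1884397 = -1884391$)
$U - w{\left(n{\left(\left(-1\right) 48 \right)} \right)} = -1884391 - \left(-1 + 39\right) = -1884391 - 38 = -1884429$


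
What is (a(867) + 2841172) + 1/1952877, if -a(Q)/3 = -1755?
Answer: 5558741349250/1952877 ≈ 2.8464e+6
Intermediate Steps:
a(Q) = 5265 (a(Q) = -3*(-1755) = 5265)
(a(867) + 2841172) + 1/1952877 = (5265 + 2841172) + 1/1952877 = 2846437 + 1/1952877 = 5558741349250/1952877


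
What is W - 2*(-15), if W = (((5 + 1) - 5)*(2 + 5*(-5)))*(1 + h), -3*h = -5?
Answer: -94/3 ≈ -31.333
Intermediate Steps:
h = 5/3 (h = -1/3*(-5) = 5/3 ≈ 1.6667)
W = -184/3 (W = (((5 + 1) - 5)*(2 + 5*(-5)))*(1 + 5/3) = ((6 - 5)*(2 - 25))*(8/3) = (1*(-23))*(8/3) = -23*8/3 = -184/3 ≈ -61.333)
W - 2*(-15) = -184/3 - 2*(-15) = -184/3 + 30 = -94/3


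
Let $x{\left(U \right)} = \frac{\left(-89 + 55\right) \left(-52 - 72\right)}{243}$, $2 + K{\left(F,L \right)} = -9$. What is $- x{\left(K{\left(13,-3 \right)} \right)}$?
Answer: $- \frac{4216}{243} \approx -17.35$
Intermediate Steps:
$K{\left(F,L \right)} = -11$ ($K{\left(F,L \right)} = -2 - 9 = -11$)
$x{\left(U \right)} = \frac{4216}{243}$ ($x{\left(U \right)} = \left(-34\right) \left(-124\right) \frac{1}{243} = 4216 \cdot \frac{1}{243} = \frac{4216}{243}$)
$- x{\left(K{\left(13,-3 \right)} \right)} = \left(-1\right) \frac{4216}{243} = - \frac{4216}{243}$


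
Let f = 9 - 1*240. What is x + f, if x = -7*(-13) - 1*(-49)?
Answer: -91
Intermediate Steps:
x = 140 (x = 91 + 49 = 140)
f = -231 (f = 9 - 240 = -231)
x + f = 140 - 231 = -91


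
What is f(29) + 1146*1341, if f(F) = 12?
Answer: 1536798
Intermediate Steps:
f(29) + 1146*1341 = 12 + 1146*1341 = 12 + 1536786 = 1536798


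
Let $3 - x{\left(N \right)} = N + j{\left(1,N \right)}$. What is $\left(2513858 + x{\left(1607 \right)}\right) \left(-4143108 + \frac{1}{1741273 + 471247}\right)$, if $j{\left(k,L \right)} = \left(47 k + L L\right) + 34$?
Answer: $\frac{161049915905321471}{553130} \approx 2.9116 \cdot 10^{11}$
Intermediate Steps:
$j{\left(k,L \right)} = 34 + L^{2} + 47 k$ ($j{\left(k,L \right)} = \left(47 k + L^{2}\right) + 34 = \left(L^{2} + 47 k\right) + 34 = 34 + L^{2} + 47 k$)
$x{\left(N \right)} = -78 - N - N^{2}$ ($x{\left(N \right)} = 3 - \left(N + \left(34 + N^{2} + 47 \cdot 1\right)\right) = 3 - \left(N + \left(34 + N^{2} + 47\right)\right) = 3 - \left(N + \left(81 + N^{2}\right)\right) = 3 - \left(81 + N + N^{2}\right) = -78 - N - N^{2}$)
$\left(2513858 + x{\left(1607 \right)}\right) \left(-4143108 + \frac{1}{1741273 + 471247}\right) = \left(2513858 - 2584134\right) \left(-4143108 + \frac{1}{1741273 + 471247}\right) = \left(2513858 - 2584134\right) \left(-4143108 + \frac{1}{2212520}\right) = \left(2513858 - 2584134\right) \left(- \frac{9166709312159}{2212520}\right) = \left(-70276\right) \left(- \frac{9166709312159}{2212520}\right) = \frac{161049915905321471}{553130}$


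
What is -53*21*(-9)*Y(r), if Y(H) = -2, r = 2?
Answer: -20034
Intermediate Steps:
-53*21*(-9)*Y(r) = -53*21*(-9)*(-2) = -(-10017)*(-2) = -53*378 = -20034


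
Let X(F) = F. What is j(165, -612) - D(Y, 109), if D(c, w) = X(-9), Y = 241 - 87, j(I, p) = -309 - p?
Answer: 312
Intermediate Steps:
Y = 154
D(c, w) = -9
j(165, -612) - D(Y, 109) = (-309 - 1*(-612)) - 1*(-9) = (-309 + 612) + 9 = 303 + 9 = 312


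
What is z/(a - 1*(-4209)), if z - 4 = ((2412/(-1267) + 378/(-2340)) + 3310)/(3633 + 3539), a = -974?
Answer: 5270050413/3821505888200 ≈ 0.0013791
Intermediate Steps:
z = 5270050413/1181300120 (z = 4 + ((2412/(-1267) + 378/(-2340)) + 3310)/(3633 + 3539) = 4 + ((2412*(-1/1267) + 378*(-1/2340)) + 3310)/7172 = 4 + ((-2412/1267 - 21/130) + 3310)*(1/7172) = 4 + (-340167/164710 + 3310)*(1/7172) = 4 + (544849933/164710)*(1/7172) = 4 + 544849933/1181300120 = 5270050413/1181300120 ≈ 4.4612)
z/(a - 1*(-4209)) = 5270050413/(1181300120*(-974 - 1*(-4209))) = 5270050413/(1181300120*(-974 + 4209)) = (5270050413/1181300120)/3235 = (5270050413/1181300120)*(1/3235) = 5270050413/3821505888200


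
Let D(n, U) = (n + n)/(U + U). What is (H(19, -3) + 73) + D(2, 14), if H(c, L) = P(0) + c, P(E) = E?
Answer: 645/7 ≈ 92.143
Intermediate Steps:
D(n, U) = n/U (D(n, U) = (2*n)/((2*U)) = (2*n)*(1/(2*U)) = n/U)
H(c, L) = c (H(c, L) = 0 + c = c)
(H(19, -3) + 73) + D(2, 14) = (19 + 73) + 2/14 = 92 + 2*(1/14) = 92 + ⅐ = 645/7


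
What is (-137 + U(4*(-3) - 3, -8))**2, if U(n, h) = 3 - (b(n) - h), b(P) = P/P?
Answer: 20449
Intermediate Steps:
b(P) = 1
U(n, h) = 2 + h (U(n, h) = 3 - (1 - h) = 3 + (-1 + h) = 2 + h)
(-137 + U(4*(-3) - 3, -8))**2 = (-137 + (2 - 8))**2 = (-137 - 6)**2 = (-143)**2 = 20449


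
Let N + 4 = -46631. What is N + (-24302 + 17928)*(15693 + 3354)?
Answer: -121452213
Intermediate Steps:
N = -46635 (N = -4 - 46631 = -46635)
N + (-24302 + 17928)*(15693 + 3354) = -46635 + (-24302 + 17928)*(15693 + 3354) = -46635 - 6374*19047 = -46635 - 121405578 = -121452213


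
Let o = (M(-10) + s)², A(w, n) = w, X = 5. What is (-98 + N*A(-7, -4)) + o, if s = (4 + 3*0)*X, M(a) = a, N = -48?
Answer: 338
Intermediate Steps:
s = 20 (s = (4 + 3*0)*5 = (4 + 0)*5 = 4*5 = 20)
o = 100 (o = (-10 + 20)² = 10² = 100)
(-98 + N*A(-7, -4)) + o = (-98 - 48*(-7)) + 100 = (-98 + 336) + 100 = 238 + 100 = 338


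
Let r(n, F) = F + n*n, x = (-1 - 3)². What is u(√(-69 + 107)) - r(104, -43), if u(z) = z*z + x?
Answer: -10719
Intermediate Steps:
x = 16 (x = (-4)² = 16)
r(n, F) = F + n²
u(z) = 16 + z² (u(z) = z*z + 16 = z² + 16 = 16 + z²)
u(√(-69 + 107)) - r(104, -43) = (16 + (√(-69 + 107))²) - (-43 + 104²) = (16 + (√38)²) - (-43 + 10816) = (16 + 38) - 1*10773 = 54 - 10773 = -10719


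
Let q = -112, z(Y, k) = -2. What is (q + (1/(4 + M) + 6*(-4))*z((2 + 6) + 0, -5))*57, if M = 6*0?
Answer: -7353/2 ≈ -3676.5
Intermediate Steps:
M = 0
(q + (1/(4 + M) + 6*(-4))*z((2 + 6) + 0, -5))*57 = (-112 + (1/(4 + 0) + 6*(-4))*(-2))*57 = (-112 + (1/4 - 24)*(-2))*57 = (-112 + (¼ - 24)*(-2))*57 = (-112 - 95/4*(-2))*57 = (-112 + 95/2)*57 = -129/2*57 = -7353/2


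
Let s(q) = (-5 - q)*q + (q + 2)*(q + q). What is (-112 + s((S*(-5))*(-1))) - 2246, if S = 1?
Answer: -2338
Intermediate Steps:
s(q) = q*(-5 - q) + 2*q*(2 + q) (s(q) = q*(-5 - q) + (2 + q)*(2*q) = q*(-5 - q) + 2*q*(2 + q))
(-112 + s((S*(-5))*(-1))) - 2246 = (-112 + ((1*(-5))*(-1))*(-1 + (1*(-5))*(-1))) - 2246 = (-112 + (-5*(-1))*(-1 - 5*(-1))) - 2246 = (-112 + 5*(-1 + 5)) - 2246 = (-112 + 5*4) - 2246 = (-112 + 20) - 2246 = -92 - 2246 = -2338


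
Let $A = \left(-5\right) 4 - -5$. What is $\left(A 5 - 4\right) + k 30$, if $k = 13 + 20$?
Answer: $911$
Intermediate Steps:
$A = -15$ ($A = -20 + 5 = -15$)
$k = 33$
$\left(A 5 - 4\right) + k 30 = \left(\left(-15\right) 5 - 4\right) + 33 \cdot 30 = \left(-75 - 4\right) + 990 = -79 + 990 = 911$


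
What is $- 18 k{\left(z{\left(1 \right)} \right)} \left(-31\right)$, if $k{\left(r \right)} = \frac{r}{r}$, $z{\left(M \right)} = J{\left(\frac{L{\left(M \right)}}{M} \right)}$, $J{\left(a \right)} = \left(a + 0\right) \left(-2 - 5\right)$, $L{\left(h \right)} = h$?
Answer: $558$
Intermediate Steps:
$J{\left(a \right)} = - 7 a$ ($J{\left(a \right)} = a \left(-7\right) = - 7 a$)
$z{\left(M \right)} = -7$ ($z{\left(M \right)} = - 7 \frac{M}{M} = \left(-7\right) 1 = -7$)
$k{\left(r \right)} = 1$
$- 18 k{\left(z{\left(1 \right)} \right)} \left(-31\right) = \left(-18\right) 1 \left(-31\right) = \left(-18\right) \left(-31\right) = 558$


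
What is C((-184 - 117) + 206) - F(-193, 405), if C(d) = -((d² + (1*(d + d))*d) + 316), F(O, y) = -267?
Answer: -27124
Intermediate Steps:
C(d) = -316 - 3*d² (C(d) = -((d² + (1*(2*d))*d) + 316) = -((d² + (2*d)*d) + 316) = -((d² + 2*d²) + 316) = -(3*d² + 316) = -(316 + 3*d²) = -316 - 3*d²)
C((-184 - 117) + 206) - F(-193, 405) = (-316 - 3*((-184 - 117) + 206)²) - 1*(-267) = (-316 - 3*(-301 + 206)²) + 267 = (-316 - 3*(-95)²) + 267 = (-316 - 3*9025) + 267 = (-316 - 27075) + 267 = -27391 + 267 = -27124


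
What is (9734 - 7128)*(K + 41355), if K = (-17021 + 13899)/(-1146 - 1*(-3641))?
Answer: 268880833418/2495 ≈ 1.0777e+8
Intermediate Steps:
K = -3122/2495 (K = -3122/(-1146 + 3641) = -3122/2495 ≈ -1.2513)
(9734 - 7128)*(K + 41355) = (9734 - 7128)*(-3122/2495 + 41355) = 2606*(103177603/2495) = 268880833418/2495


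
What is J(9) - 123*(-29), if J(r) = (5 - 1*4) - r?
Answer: 3559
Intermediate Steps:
J(r) = 1 - r (J(r) = (5 - 4) - r = 1 - r)
J(9) - 123*(-29) = (1 - 1*9) - 123*(-29) = (1 - 9) + 3567 = -8 + 3567 = 3559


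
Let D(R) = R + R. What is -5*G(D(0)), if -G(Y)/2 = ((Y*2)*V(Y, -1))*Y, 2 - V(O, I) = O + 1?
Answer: 0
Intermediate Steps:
V(O, I) = 1 - O (V(O, I) = 2 - (O + 1) = 2 - (1 + O) = 2 + (-1 - O) = 1 - O)
D(R) = 2*R
G(Y) = -4*Y²*(1 - Y) (G(Y) = -2*(Y*2)*(1 - Y)*Y = -2*(2*Y)*(1 - Y)*Y = -2*2*Y*(1 - Y)*Y = -4*Y²*(1 - Y))
-5*G(D(0)) = -20*(2*0)²*(-1 + 2*0) = -20*0²*(-1 + 0) = -20*0*(-1) = -5*0 = 0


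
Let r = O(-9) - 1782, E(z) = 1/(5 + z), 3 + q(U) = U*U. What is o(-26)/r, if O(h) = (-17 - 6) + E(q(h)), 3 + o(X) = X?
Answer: 83/5166 ≈ 0.016067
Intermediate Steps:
q(U) = -3 + U² (q(U) = -3 + U*U = -3 + U²)
o(X) = -3 + X
O(h) = -23 + 1/(2 + h²) (O(h) = (-17 - 6) + 1/(5 + (-3 + h²)) = -23 + 1/(2 + h²))
r = -149814/83 (r = (-45 - 23*(-9)²)/(2 + (-9)²) - 1782 = (-45 - 23*81)/(2 + 81) - 1782 = (-45 - 1863)/83 - 1782 = (1/83)*(-1908) - 1782 = -1908/83 - 1782 = -149814/83 ≈ -1805.0)
o(-26)/r = (-3 - 26)/(-149814/83) = -29*(-83/149814) = 83/5166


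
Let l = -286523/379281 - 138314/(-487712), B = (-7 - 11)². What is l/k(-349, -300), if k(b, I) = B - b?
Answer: -43640416571/62245734691728 ≈ -0.00070110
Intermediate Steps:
B = 324 (B = (-18)² = 324)
l = -43640416571/92489947536 (l = -286523*1/379281 - 138314*(-1/487712) = -286523/379281 + 69157/243856 = -43640416571/92489947536 ≈ -0.47184)
k(b, I) = 324 - b
l/k(-349, -300) = -43640416571/(92489947536*(324 - 1*(-349))) = -43640416571/(92489947536*(324 + 349)) = -43640416571/92489947536/673 = -43640416571/92489947536*1/673 = -43640416571/62245734691728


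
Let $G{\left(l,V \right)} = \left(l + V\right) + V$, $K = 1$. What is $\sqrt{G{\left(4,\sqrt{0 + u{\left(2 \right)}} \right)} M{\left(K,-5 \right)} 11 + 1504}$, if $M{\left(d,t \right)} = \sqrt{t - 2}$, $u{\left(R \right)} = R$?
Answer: $\sqrt{2} \sqrt{752 + 11 i \sqrt{7} \left(2 + \sqrt{2}\right)} \approx 38.866 + 2.5566 i$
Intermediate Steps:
$M{\left(d,t \right)} = \sqrt{-2 + t}$
$G{\left(l,V \right)} = l + 2 V$ ($G{\left(l,V \right)} = \left(V + l\right) + V = l + 2 V$)
$\sqrt{G{\left(4,\sqrt{0 + u{\left(2 \right)}} \right)} M{\left(K,-5 \right)} 11 + 1504} = \sqrt{\left(4 + 2 \sqrt{0 + 2}\right) \sqrt{-2 - 5} \cdot 11 + 1504} = \sqrt{\left(4 + 2 \sqrt{2}\right) \sqrt{-7} \cdot 11 + 1504} = \sqrt{\left(4 + 2 \sqrt{2}\right) i \sqrt{7} \cdot 11 + 1504} = \sqrt{i \sqrt{7} \left(4 + 2 \sqrt{2}\right) 11 + 1504} = \sqrt{11 i \sqrt{7} \left(4 + 2 \sqrt{2}\right) + 1504} = \sqrt{1504 + 11 i \sqrt{7} \left(4 + 2 \sqrt{2}\right)}$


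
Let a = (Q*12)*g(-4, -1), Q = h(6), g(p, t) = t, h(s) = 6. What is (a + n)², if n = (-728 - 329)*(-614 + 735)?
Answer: 16376064961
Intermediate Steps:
Q = 6
a = -72 (a = (6*12)*(-1) = 72*(-1) = -72)
n = -127897 (n = -1057*121 = -127897)
(a + n)² = (-72 - 127897)² = (-127969)² = 16376064961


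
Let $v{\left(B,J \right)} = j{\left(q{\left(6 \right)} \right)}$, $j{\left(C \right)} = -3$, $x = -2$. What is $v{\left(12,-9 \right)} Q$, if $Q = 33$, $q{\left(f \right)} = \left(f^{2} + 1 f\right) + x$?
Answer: $-99$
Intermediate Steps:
$q{\left(f \right)} = -2 + f + f^{2}$ ($q{\left(f \right)} = \left(f^{2} + 1 f\right) - 2 = \left(f^{2} + f\right) - 2 = \left(f + f^{2}\right) - 2 = -2 + f + f^{2}$)
$v{\left(B,J \right)} = -3$
$v{\left(12,-9 \right)} Q = \left(-3\right) 33 = -99$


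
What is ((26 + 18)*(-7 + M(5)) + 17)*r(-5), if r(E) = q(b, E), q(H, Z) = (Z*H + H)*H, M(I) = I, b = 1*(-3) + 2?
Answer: 284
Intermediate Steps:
b = -1 (b = -3 + 2 = -1)
q(H, Z) = H*(H + H*Z) (q(H, Z) = (H*Z + H)*H = (H + H*Z)*H = H*(H + H*Z))
r(E) = 1 + E (r(E) = (-1)²*(1 + E) = 1*(1 + E) = 1 + E)
((26 + 18)*(-7 + M(5)) + 17)*r(-5) = ((26 + 18)*(-7 + 5) + 17)*(1 - 5) = (44*(-2) + 17)*(-4) = (-88 + 17)*(-4) = -71*(-4) = 284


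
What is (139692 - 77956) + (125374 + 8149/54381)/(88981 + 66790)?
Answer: 74710201298197/1210140393 ≈ 61737.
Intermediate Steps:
(139692 - 77956) + (125374 + 8149/54381)/(88981 + 66790) = 61736 + (125374 + 8149*(1/54381))/155771 = 61736 + (125374 + 8149/54381)*(1/155771) = 61736 + (6817971643/54381)*(1/155771) = 61736 + 973995949/1210140393 = 74710201298197/1210140393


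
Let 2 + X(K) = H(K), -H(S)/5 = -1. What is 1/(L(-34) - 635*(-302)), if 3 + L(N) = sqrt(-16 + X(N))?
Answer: 191767/36774582302 - I*sqrt(13)/36774582302 ≈ 5.2147e-6 - 9.8045e-11*I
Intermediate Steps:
H(S) = 5 (H(S) = -5*(-1) = 5)
X(K) = 3 (X(K) = -2 + 5 = 3)
L(N) = -3 + I*sqrt(13) (L(N) = -3 + sqrt(-16 + 3) = -3 + sqrt(-13) = -3 + I*sqrt(13))
1/(L(-34) - 635*(-302)) = 1/((-3 + I*sqrt(13)) - 635*(-302)) = 1/((-3 + I*sqrt(13)) + 191770) = 1/(191767 + I*sqrt(13))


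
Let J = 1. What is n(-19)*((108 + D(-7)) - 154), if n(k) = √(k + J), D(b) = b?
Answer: -159*I*√2 ≈ -224.86*I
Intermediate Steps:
n(k) = √(1 + k) (n(k) = √(k + 1) = √(1 + k))
n(-19)*((108 + D(-7)) - 154) = √(1 - 19)*((108 - 7) - 154) = √(-18)*(101 - 154) = (3*I*√2)*(-53) = -159*I*√2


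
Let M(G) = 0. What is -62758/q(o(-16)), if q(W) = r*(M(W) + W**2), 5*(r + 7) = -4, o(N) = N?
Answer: 156895/4992 ≈ 31.429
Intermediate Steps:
r = -39/5 (r = -7 + (1/5)*(-4) = -7 - 4/5 = -39/5 ≈ -7.8000)
q(W) = -39*W**2/5 (q(W) = -39*(0 + W**2)/5 = -39*W**2/5)
-62758/q(o(-16)) = -62758/((-39/5*(-16)**2)) = -62758/((-39/5*256)) = -62758/(-9984/5) = -62758*(-5/9984) = 156895/4992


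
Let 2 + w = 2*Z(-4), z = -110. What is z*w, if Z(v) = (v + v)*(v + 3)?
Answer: -1540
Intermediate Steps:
Z(v) = 2*v*(3 + v) (Z(v) = (2*v)*(3 + v) = 2*v*(3 + v))
w = 14 (w = -2 + 2*(2*(-4)*(3 - 4)) = -2 + 2*(2*(-4)*(-1)) = -2 + 2*8 = -2 + 16 = 14)
z*w = -110*14 = -1540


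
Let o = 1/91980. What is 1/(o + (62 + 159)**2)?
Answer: 91980/4492395181 ≈ 2.0475e-5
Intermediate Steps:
o = 1/91980 ≈ 1.0872e-5
1/(o + (62 + 159)**2) = 1/(1/91980 + (62 + 159)**2) = 1/(1/91980 + 221**2) = 1/(1/91980 + 48841) = 1/(4492395181/91980) = 91980/4492395181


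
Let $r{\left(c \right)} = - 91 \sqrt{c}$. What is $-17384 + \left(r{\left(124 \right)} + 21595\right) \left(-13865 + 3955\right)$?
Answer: $-214023834 + 1803620 \sqrt{31} \approx -2.0398 \cdot 10^{8}$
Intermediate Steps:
$-17384 + \left(r{\left(124 \right)} + 21595\right) \left(-13865 + 3955\right) = -17384 + \left(- 91 \sqrt{124} + 21595\right) \left(-13865 + 3955\right) = -17384 + \left(- 91 \cdot 2 \sqrt{31} + 21595\right) \left(-9910\right) = -17384 + \left(- 182 \sqrt{31} + 21595\right) \left(-9910\right) = -17384 + \left(21595 - 182 \sqrt{31}\right) \left(-9910\right) = -17384 - \left(214006450 - 1803620 \sqrt{31}\right) = -214023834 + 1803620 \sqrt{31}$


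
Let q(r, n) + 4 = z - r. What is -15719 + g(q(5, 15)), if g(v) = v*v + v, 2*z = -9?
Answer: -62201/4 ≈ -15550.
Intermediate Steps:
z = -9/2 (z = (1/2)*(-9) = -9/2 ≈ -4.5000)
q(r, n) = -17/2 - r (q(r, n) = -4 + (-9/2 - r) = -17/2 - r)
g(v) = v + v**2 (g(v) = v**2 + v = v + v**2)
-15719 + g(q(5, 15)) = -15719 + (-17/2 - 1*5)*(1 + (-17/2 - 1*5)) = -15719 + (-17/2 - 5)*(1 + (-17/2 - 5)) = -15719 - 27*(1 - 27/2)/2 = -15719 - 27/2*(-25/2) = -15719 + 675/4 = -62201/4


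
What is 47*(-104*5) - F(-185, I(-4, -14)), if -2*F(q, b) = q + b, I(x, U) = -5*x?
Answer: -49045/2 ≈ -24523.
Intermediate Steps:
F(q, b) = -b/2 - q/2 (F(q, b) = -(q + b)/2 = -(b + q)/2 = -b/2 - q/2)
47*(-104*5) - F(-185, I(-4, -14)) = 47*(-104*5) - (-(-5)*(-4)/2 - ½*(-185)) = 47*(-520) - (-½*20 + 185/2) = -24440 - (-10 + 185/2) = -24440 - 1*165/2 = -24440 - 165/2 = -49045/2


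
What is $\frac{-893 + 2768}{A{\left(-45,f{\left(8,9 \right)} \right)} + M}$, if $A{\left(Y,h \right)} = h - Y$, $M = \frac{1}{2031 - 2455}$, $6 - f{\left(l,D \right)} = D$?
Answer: $\frac{795000}{17807} \approx 44.645$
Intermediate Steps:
$f{\left(l,D \right)} = 6 - D$
$M = - \frac{1}{424}$ ($M = \frac{1}{-424} = - \frac{1}{424} \approx -0.0023585$)
$\frac{-893 + 2768}{A{\left(-45,f{\left(8,9 \right)} \right)} + M} = \frac{-893 + 2768}{\left(\left(6 - 9\right) - -45\right) - \frac{1}{424}} = \frac{1875}{\left(\left(6 - 9\right) + 45\right) - \frac{1}{424}} = \frac{1875}{\left(-3 + 45\right) - \frac{1}{424}} = \frac{1875}{42 - \frac{1}{424}} = \frac{1875}{\frac{17807}{424}} = 1875 \cdot \frac{424}{17807} = \frac{795000}{17807}$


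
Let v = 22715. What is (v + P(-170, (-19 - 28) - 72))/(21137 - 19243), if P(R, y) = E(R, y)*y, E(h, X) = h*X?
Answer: -2384655/1894 ≈ -1259.1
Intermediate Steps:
E(h, X) = X*h
P(R, y) = R*y² (P(R, y) = (y*R)*y = (R*y)*y = R*y²)
(v + P(-170, (-19 - 28) - 72))/(21137 - 19243) = (22715 - 170*((-19 - 28) - 72)²)/(21137 - 19243) = (22715 - 170*(-47 - 72)²)/1894 = (22715 - 170*(-119)²)*(1/1894) = (22715 - 170*14161)*(1/1894) = (22715 - 2407370)*(1/1894) = -2384655*1/1894 = -2384655/1894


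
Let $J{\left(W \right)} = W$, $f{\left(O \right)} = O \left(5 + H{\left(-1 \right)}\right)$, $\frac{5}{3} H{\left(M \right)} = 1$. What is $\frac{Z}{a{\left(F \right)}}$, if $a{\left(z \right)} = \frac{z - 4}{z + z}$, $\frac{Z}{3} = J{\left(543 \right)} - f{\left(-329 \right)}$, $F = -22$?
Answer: $\frac{787182}{65} \approx 12111.0$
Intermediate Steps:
$H{\left(M \right)} = \frac{3}{5}$ ($H{\left(M \right)} = \frac{3}{5} \cdot 1 = \frac{3}{5}$)
$f{\left(O \right)} = \frac{28 O}{5}$ ($f{\left(O \right)} = O \left(5 + \frac{3}{5}\right) = O \frac{28}{5} = \frac{28 O}{5}$)
$Z = \frac{35781}{5}$ ($Z = 3 \left(543 - \frac{28}{5} \left(-329\right)\right) = 3 \left(543 - - \frac{9212}{5}\right) = 3 \left(543 + \frac{9212}{5}\right) = 3 \cdot \frac{11927}{5} = \frac{35781}{5} \approx 7156.2$)
$a{\left(z \right)} = \frac{-4 + z}{2 z}$
$\frac{Z}{a{\left(F \right)}} = \frac{35781}{5 \frac{-4 - 22}{2 \left(-22\right)}} = \frac{35781}{5 \cdot \frac{1}{2} \left(- \frac{1}{22}\right) \left(-26\right)} = \frac{35781}{5 \cdot \frac{13}{22}} = \frac{35781}{5} \cdot \frac{22}{13} = \frac{787182}{65}$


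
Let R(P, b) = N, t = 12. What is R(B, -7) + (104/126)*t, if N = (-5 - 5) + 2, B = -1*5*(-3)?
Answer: 40/21 ≈ 1.9048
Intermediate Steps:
B = 15 (B = -5*(-3) = 15)
N = -8 (N = -10 + 2 = -8)
R(P, b) = -8
R(B, -7) + (104/126)*t = -8 + (104/126)*12 = -8 + (104*(1/126))*12 = -8 + (52/63)*12 = -8 + 208/21 = 40/21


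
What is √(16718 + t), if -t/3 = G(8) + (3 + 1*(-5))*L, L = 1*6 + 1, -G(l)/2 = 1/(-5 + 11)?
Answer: √16761 ≈ 129.46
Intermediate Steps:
G(l) = -⅓ (G(l) = -2/(-5 + 11) = -2/6 = -2*⅙ = -⅓)
L = 7 (L = 6 + 1 = 7)
t = 43 (t = -3*(-⅓ + (3 + 1*(-5))*7) = -3*(-⅓ + (3 - 5)*7) = -3*(-⅓ - 2*7) = -3*(-⅓ - 14) = -3*(-43/3) = 43)
√(16718 + t) = √(16718 + 43) = √16761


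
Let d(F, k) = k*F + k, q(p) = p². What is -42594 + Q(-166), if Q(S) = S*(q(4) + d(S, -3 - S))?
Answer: 4419320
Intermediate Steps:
d(F, k) = k + F*k (d(F, k) = F*k + k = k + F*k)
Q(S) = S*(16 + (1 + S)*(-3 - S)) (Q(S) = S*(4² + (-3 - S)*(1 + S)) = S*(16 + (1 + S)*(-3 - S)))
-42594 + Q(-166) = -42594 - 166*(13 - 1*(-166)² - 4*(-166)) = -42594 - 166*(13 - 1*27556 + 664) = -42594 - 166*(13 - 27556 + 664) = -42594 - 166*(-26879) = -42594 + 4461914 = 4419320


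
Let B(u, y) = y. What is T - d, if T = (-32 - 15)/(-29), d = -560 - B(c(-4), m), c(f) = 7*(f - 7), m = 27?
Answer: 17070/29 ≈ 588.62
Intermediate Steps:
c(f) = -49 + 7*f (c(f) = 7*(-7 + f) = -49 + 7*f)
d = -587 (d = -560 - 1*27 = -560 - 27 = -587)
T = 47/29 (T = -1/29*(-47) = 47/29 ≈ 1.6207)
T - d = 47/29 - 1*(-587) = 47/29 + 587 = 17070/29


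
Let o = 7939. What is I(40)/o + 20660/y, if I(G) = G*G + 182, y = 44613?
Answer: 243520106/354182607 ≈ 0.68756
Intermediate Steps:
I(G) = 182 + G² (I(G) = G² + 182 = 182 + G²)
I(40)/o + 20660/y = (182 + 40²)/7939 + 20660/44613 = (182 + 1600)*(1/7939) + 20660*(1/44613) = 1782*(1/7939) + 20660/44613 = 1782/7939 + 20660/44613 = 243520106/354182607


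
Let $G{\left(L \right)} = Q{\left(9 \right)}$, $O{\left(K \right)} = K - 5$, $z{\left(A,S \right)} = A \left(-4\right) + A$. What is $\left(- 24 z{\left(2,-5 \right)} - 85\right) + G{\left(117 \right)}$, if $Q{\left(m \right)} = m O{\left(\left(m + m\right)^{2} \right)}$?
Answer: $2930$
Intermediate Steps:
$z{\left(A,S \right)} = - 3 A$ ($z{\left(A,S \right)} = - 4 A + A = - 3 A$)
$O{\left(K \right)} = -5 + K$
$Q{\left(m \right)} = m \left(-5 + 4 m^{2}\right)$ ($Q{\left(m \right)} = m \left(-5 + \left(m + m\right)^{2}\right) = m \left(-5 + \left(2 m\right)^{2}\right) = m \left(-5 + 4 m^{2}\right)$)
$G{\left(L \right)} = 2871$ ($G{\left(L \right)} = 9 \left(-5 + 4 \cdot 9^{2}\right) = 9 \left(-5 + 4 \cdot 81\right) = 9 \left(-5 + 324\right) = 9 \cdot 319 = 2871$)
$\left(- 24 z{\left(2,-5 \right)} - 85\right) + G{\left(117 \right)} = \left(- 24 \left(\left(-3\right) 2\right) - 85\right) + 2871 = \left(\left(-24\right) \left(-6\right) - 85\right) + 2871 = \left(144 - 85\right) + 2871 = 59 + 2871 = 2930$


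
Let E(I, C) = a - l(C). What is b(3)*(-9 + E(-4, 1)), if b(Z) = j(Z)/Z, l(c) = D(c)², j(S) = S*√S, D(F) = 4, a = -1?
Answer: -26*√3 ≈ -45.033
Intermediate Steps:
j(S) = S^(3/2)
l(c) = 16 (l(c) = 4² = 16)
b(Z) = √Z (b(Z) = Z^(3/2)/Z = √Z)
E(I, C) = -17 (E(I, C) = -1 - 1*16 = -1 - 16 = -17)
b(3)*(-9 + E(-4, 1)) = √3*(-9 - 17) = √3*(-26) = -26*√3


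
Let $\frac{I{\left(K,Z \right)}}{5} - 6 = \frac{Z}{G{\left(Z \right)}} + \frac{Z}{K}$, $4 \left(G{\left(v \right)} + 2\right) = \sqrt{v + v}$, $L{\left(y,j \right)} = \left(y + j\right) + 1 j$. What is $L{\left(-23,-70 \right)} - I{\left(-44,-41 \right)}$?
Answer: $- \frac{779201}{3212} - \frac{410 i \sqrt{82}}{73} \approx -242.59 - 50.859 i$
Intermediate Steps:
$L{\left(y,j \right)} = y + 2 j$ ($L{\left(y,j \right)} = \left(j + y\right) + j = y + 2 j$)
$G{\left(v \right)} = -2 + \frac{\sqrt{2} \sqrt{v}}{4}$ ($G{\left(v \right)} = -2 + \frac{\sqrt{v + v}}{4} = -2 + \frac{\sqrt{2 v}}{4} = -2 + \frac{\sqrt{2} \sqrt{v}}{4}$)
$I{\left(K,Z \right)} = 30 + \frac{5 Z}{K} + \frac{5 Z}{-2 + \frac{\sqrt{2} \sqrt{Z}}{4}}$ ($I{\left(K,Z \right)} = 30 + 5 \left(\frac{Z}{-2 + \frac{\sqrt{2} \sqrt{Z}}{4}} + \frac{Z}{K}\right) = 30 + 5 \left(\frac{Z}{K} + \frac{Z}{-2 + \frac{\sqrt{2} \sqrt{Z}}{4}}\right) = 30 + \left(\frac{5 Z}{K} + \frac{5 Z}{-2 + \frac{\sqrt{2} \sqrt{Z}}{4}}\right) = 30 + \frac{5 Z}{K} + \frac{5 Z}{-2 + \frac{\sqrt{2} \sqrt{Z}}{4}}$)
$L{\left(-23,-70 \right)} - I{\left(-44,-41 \right)} = \left(-23 + 2 \left(-70\right)\right) - \left(30 + 5 \left(-41\right) \frac{1}{-44} + 5 \left(-41\right) \frac{1}{-2 + \frac{\sqrt{2} \sqrt{-41}}{4}}\right) = \left(-23 - 140\right) - \left(30 + 5 \left(-41\right) \left(- \frac{1}{44}\right) + 5 \left(-41\right) \frac{1}{-2 + \frac{\sqrt{2} i \sqrt{41}}{4}}\right) = -163 - \left(30 + \frac{205}{44} + 5 \left(-41\right) \frac{1}{-2 + \frac{i \sqrt{82}}{4}}\right) = -163 - \left(30 + \frac{205}{44} - \frac{205}{-2 + \frac{i \sqrt{82}}{4}}\right) = -163 - \left(\frac{1525}{44} - \frac{205}{-2 + \frac{i \sqrt{82}}{4}}\right) = - \frac{8697}{44} + \frac{205}{-2 + \frac{i \sqrt{82}}{4}}$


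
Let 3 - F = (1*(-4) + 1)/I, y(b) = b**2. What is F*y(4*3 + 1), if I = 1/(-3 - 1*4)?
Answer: -3042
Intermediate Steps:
I = -1/7 (I = 1/(-3 - 4) = 1/(-7) = -1/7 ≈ -0.14286)
F = -18 (F = 3 - (1*(-4) + 1)/(-1/7) = 3 - (-4 + 1)*(-7) = 3 - (-3)*(-7) = 3 - 1*21 = 3 - 21 = -18)
F*y(4*3 + 1) = -18*(4*3 + 1)**2 = -18*(12 + 1)**2 = -18*13**2 = -18*169 = -3042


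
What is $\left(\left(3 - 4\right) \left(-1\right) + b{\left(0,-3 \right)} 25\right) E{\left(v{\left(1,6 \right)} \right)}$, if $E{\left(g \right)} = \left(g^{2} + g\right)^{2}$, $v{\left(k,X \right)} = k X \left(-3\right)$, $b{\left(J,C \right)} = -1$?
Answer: $-2247264$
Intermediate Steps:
$v{\left(k,X \right)} = - 3 X k$ ($v{\left(k,X \right)} = X k \left(-3\right) = - 3 X k$)
$E{\left(g \right)} = \left(g + g^{2}\right)^{2}$
$\left(\left(3 - 4\right) \left(-1\right) + b{\left(0,-3 \right)} 25\right) E{\left(v{\left(1,6 \right)} \right)} = \left(\left(3 - 4\right) \left(-1\right) - 25\right) \left(\left(-3\right) 6 \cdot 1\right)^{2} \left(1 - 18 \cdot 1\right)^{2} = \left(\left(-1\right) \left(-1\right) - 25\right) \left(-18\right)^{2} \left(1 - 18\right)^{2} = \left(1 - 25\right) 324 \left(-17\right)^{2} = - 24 \cdot 324 \cdot 289 = \left(-24\right) 93636 = -2247264$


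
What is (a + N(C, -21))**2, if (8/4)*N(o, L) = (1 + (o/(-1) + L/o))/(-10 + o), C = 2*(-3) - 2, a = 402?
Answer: 1486950721/9216 ≈ 1.6134e+5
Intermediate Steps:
C = -8 (C = -6 - 2 = -8)
N(o, L) = (1 - o + L/o)/(2*(-10 + o)) (N(o, L) = ((1 + (o/(-1) + L/o))/(-10 + o))/2 = ((1 + (o*(-1) + L/o))/(-10 + o))/2 = ((1 + (-o + L/o))/(-10 + o))/2 = ((1 - o + L/o)/(-10 + o))/2 = (1 - o + L/o)/(2*(-10 + o)))
(a + N(C, -21))**2 = (402 + (1/2)*(-21 - 8 - 1*(-8)**2)/(-8*(-10 - 8)))**2 = (402 + (1/2)*(-1/8)*(-21 - 8 - 1*64)/(-18))**2 = (402 + (1/2)*(-1/8)*(-1/18)*(-21 - 8 - 64))**2 = (402 + (1/2)*(-1/8)*(-1/18)*(-93))**2 = (402 - 31/96)**2 = (38561/96)**2 = 1486950721/9216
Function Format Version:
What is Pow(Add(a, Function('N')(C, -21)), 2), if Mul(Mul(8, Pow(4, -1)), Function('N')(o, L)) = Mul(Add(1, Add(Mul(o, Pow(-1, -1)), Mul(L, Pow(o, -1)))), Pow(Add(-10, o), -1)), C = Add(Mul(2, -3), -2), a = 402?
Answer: Rational(1486950721, 9216) ≈ 1.6134e+5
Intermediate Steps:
C = -8 (C = Add(-6, -2) = -8)
Function('N')(o, L) = Mul(Rational(1, 2), Pow(Add(-10, o), -1), Add(1, Mul(-1, o), Mul(L, Pow(o, -1)))) (Function('N')(o, L) = Mul(Rational(1, 2), Mul(Add(1, Add(Mul(o, Pow(-1, -1)), Mul(L, Pow(o, -1)))), Pow(Add(-10, o), -1))) = Mul(Rational(1, 2), Mul(Add(1, Add(Mul(o, -1), Mul(L, Pow(o, -1)))), Pow(Add(-10, o), -1))) = Mul(Rational(1, 2), Mul(Add(1, Add(Mul(-1, o), Mul(L, Pow(o, -1)))), Pow(Add(-10, o), -1))) = Mul(Rational(1, 2), Mul(Add(1, Mul(-1, o), Mul(L, Pow(o, -1))), Pow(Add(-10, o), -1))) = Mul(Rational(1, 2), Mul(Pow(Add(-10, o), -1), Add(1, Mul(-1, o), Mul(L, Pow(o, -1))))) = Mul(Rational(1, 2), Pow(Add(-10, o), -1), Add(1, Mul(-1, o), Mul(L, Pow(o, -1)))))
Pow(Add(a, Function('N')(C, -21)), 2) = Pow(Add(402, Mul(Rational(1, 2), Pow(-8, -1), Pow(Add(-10, -8), -1), Add(-21, -8, Mul(-1, Pow(-8, 2))))), 2) = Pow(Add(402, Mul(Rational(1, 2), Rational(-1, 8), Pow(-18, -1), Add(-21, -8, Mul(-1, 64)))), 2) = Pow(Add(402, Mul(Rational(1, 2), Rational(-1, 8), Rational(-1, 18), Add(-21, -8, -64))), 2) = Pow(Add(402, Mul(Rational(1, 2), Rational(-1, 8), Rational(-1, 18), -93)), 2) = Pow(Add(402, Rational(-31, 96)), 2) = Pow(Rational(38561, 96), 2) = Rational(1486950721, 9216)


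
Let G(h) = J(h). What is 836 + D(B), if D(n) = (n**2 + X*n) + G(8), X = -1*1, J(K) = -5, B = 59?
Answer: 4253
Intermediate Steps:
G(h) = -5
X = -1
D(n) = -5 + n**2 - n (D(n) = (n**2 - n) - 5 = -5 + n**2 - n)
836 + D(B) = 836 + (-5 + 59**2 - 1*59) = 836 + (-5 + 3481 - 59) = 836 + 3417 = 4253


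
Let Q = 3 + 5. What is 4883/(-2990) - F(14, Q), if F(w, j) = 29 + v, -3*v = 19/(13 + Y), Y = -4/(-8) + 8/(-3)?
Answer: -17969/598 ≈ -30.048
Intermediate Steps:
Y = -13/6 (Y = -4*(-⅛) + 8*(-⅓) = ½ - 8/3 = -13/6 ≈ -2.1667)
Q = 8
v = -38/65 (v = -19/(3*(13 - 13/6)) = -19/(3*65/6) = -19*6/(3*65) = -⅓*114/65 = -38/65 ≈ -0.58462)
F(w, j) = 1847/65 (F(w, j) = 29 - 38/65 = 1847/65)
4883/(-2990) - F(14, Q) = 4883/(-2990) - 1*1847/65 = 4883*(-1/2990) - 1847/65 = -4883/2990 - 1847/65 = -17969/598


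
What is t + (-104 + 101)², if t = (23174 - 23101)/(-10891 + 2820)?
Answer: 72566/8071 ≈ 8.9910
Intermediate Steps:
t = -73/8071 (t = 73/(-8071) = 73*(-1/8071) = -73/8071 ≈ -0.0090447)
t + (-104 + 101)² = -73/8071 + (-104 + 101)² = -73/8071 + (-3)² = -73/8071 + 9 = 72566/8071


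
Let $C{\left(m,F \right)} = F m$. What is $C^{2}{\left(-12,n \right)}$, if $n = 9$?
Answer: $11664$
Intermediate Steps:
$C^{2}{\left(-12,n \right)} = \left(9 \left(-12\right)\right)^{2} = \left(-108\right)^{2} = 11664$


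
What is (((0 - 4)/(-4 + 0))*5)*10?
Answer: 50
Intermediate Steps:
(((0 - 4)/(-4 + 0))*5)*10 = (-4/(-4)*5)*10 = (-4*(-¼)*5)*10 = (1*5)*10 = 5*10 = 50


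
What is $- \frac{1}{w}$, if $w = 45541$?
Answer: $- \frac{1}{45541} \approx -2.1958 \cdot 10^{-5}$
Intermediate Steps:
$- \frac{1}{w} = - \frac{1}{45541}$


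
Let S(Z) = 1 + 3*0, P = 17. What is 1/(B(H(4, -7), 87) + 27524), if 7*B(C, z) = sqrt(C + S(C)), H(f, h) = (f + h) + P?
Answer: 1348676/37120958209 - 7*sqrt(15)/37120958209 ≈ 3.6331e-5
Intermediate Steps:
S(Z) = 1 (S(Z) = 1 + 0 = 1)
H(f, h) = 17 + f + h (H(f, h) = (f + h) + 17 = 17 + f + h)
B(C, z) = sqrt(1 + C)/7 (B(C, z) = sqrt(C + 1)/7 = sqrt(1 + C)/7)
1/(B(H(4, -7), 87) + 27524) = 1/(sqrt(1 + (17 + 4 - 7))/7 + 27524) = 1/(sqrt(1 + 14)/7 + 27524) = 1/(sqrt(15)/7 + 27524) = 1/(27524 + sqrt(15)/7)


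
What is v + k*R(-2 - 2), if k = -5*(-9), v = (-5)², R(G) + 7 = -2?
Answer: -380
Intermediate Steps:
R(G) = -9 (R(G) = -7 - 2 = -9)
v = 25
k = 45
v + k*R(-2 - 2) = 25 + 45*(-9) = 25 - 405 = -380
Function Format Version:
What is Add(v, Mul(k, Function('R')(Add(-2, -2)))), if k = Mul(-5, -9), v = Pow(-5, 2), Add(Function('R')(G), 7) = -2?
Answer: -380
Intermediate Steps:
Function('R')(G) = -9 (Function('R')(G) = Add(-7, -2) = -9)
v = 25
k = 45
Add(v, Mul(k, Function('R')(Add(-2, -2)))) = Add(25, Mul(45, -9)) = Add(25, -405) = -380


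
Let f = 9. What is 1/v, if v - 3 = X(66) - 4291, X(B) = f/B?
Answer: -22/94333 ≈ -0.00023322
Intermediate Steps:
X(B) = 9/B
v = -94333/22 (v = 3 + (9/66 - 4291) = 3 + (9*(1/66) - 4291) = 3 + (3/22 - 4291) = 3 - 94399/22 = -94333/22 ≈ -4287.9)
1/v = 1/(-94333/22) = -22/94333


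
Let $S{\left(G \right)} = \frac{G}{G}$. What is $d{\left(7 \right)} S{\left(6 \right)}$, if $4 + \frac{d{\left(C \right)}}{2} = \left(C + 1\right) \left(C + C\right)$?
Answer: $216$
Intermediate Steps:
$d{\left(C \right)} = -8 + 4 C \left(1 + C\right)$ ($d{\left(C \right)} = -8 + 2 \left(C + 1\right) \left(C + C\right) = -8 + 2 \left(1 + C\right) 2 C = -8 + 2 \cdot 2 C \left(1 + C\right) = -8 + 4 C \left(1 + C\right)$)
$S{\left(G \right)} = 1$
$d{\left(7 \right)} S{\left(6 \right)} = \left(-8 + 4 \cdot 7 + 4 \cdot 7^{2}\right) 1 = \left(-8 + 28 + 4 \cdot 49\right) 1 = \left(-8 + 28 + 196\right) 1 = 216 \cdot 1 = 216$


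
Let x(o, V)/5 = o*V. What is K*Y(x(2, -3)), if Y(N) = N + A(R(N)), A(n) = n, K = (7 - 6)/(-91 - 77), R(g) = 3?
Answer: 9/56 ≈ 0.16071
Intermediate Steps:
x(o, V) = 5*V*o (x(o, V) = 5*(o*V) = 5*(V*o) = 5*V*o)
K = -1/168 (K = 1/(-168) = 1*(-1/168) = -1/168 ≈ -0.0059524)
Y(N) = 3 + N (Y(N) = N + 3 = 3 + N)
K*Y(x(2, -3)) = -(3 + 5*(-3)*2)/168 = -(3 - 30)/168 = -1/168*(-27) = 9/56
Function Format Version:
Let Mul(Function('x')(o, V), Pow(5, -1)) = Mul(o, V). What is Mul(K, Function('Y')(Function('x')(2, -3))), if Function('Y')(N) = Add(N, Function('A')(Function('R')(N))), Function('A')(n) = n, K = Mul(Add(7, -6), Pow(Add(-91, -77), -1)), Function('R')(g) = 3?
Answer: Rational(9, 56) ≈ 0.16071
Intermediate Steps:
Function('x')(o, V) = Mul(5, V, o) (Function('x')(o, V) = Mul(5, Mul(o, V)) = Mul(5, Mul(V, o)) = Mul(5, V, o))
K = Rational(-1, 168) (K = Mul(1, Pow(-168, -1)) = Mul(1, Rational(-1, 168)) = Rational(-1, 168) ≈ -0.0059524)
Function('Y')(N) = Add(3, N) (Function('Y')(N) = Add(N, 3) = Add(3, N))
Mul(K, Function('Y')(Function('x')(2, -3))) = Mul(Rational(-1, 168), Add(3, Mul(5, -3, 2))) = Mul(Rational(-1, 168), Add(3, -30)) = Mul(Rational(-1, 168), -27) = Rational(9, 56)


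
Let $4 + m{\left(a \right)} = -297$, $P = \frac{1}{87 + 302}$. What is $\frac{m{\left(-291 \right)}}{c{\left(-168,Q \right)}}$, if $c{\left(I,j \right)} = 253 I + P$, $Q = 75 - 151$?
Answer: $\frac{117089}{16534055} \approx 0.0070817$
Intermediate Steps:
$P = \frac{1}{389} \approx 0.0025707$
$Q = -76$ ($Q = 75 - 151 = -76$)
$c{\left(I,j \right)} = \frac{1}{389} + 253 I$ ($c{\left(I,j \right)} = 253 I + \frac{1}{389} = \frac{1}{389} + 253 I$)
$m{\left(a \right)} = -301$ ($m{\left(a \right)} = -4 - 297 = -301$)
$\frac{m{\left(-291 \right)}}{c{\left(-168,Q \right)}} = - \frac{301}{\frac{1}{389} + 253 \left(-168\right)} = - \frac{301}{\frac{1}{389} - 42504} = - \frac{301}{- \frac{16534055}{389}} = \left(-301\right) \left(- \frac{389}{16534055}\right) = \frac{117089}{16534055}$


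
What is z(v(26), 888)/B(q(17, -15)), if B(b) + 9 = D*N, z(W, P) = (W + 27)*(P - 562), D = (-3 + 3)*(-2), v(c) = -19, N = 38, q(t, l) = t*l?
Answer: -2608/9 ≈ -289.78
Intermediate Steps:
q(t, l) = l*t
D = 0 (D = 0*(-2) = 0)
z(W, P) = (-562 + P)*(27 + W) (z(W, P) = (27 + W)*(-562 + P) = (-562 + P)*(27 + W))
B(b) = -9 (B(b) = -9 + 0*38 = -9 + 0 = -9)
z(v(26), 888)/B(q(17, -15)) = (-15174 - 562*(-19) + 27*888 + 888*(-19))/(-9) = (-15174 + 10678 + 23976 - 16872)*(-1/9) = 2608*(-1/9) = -2608/9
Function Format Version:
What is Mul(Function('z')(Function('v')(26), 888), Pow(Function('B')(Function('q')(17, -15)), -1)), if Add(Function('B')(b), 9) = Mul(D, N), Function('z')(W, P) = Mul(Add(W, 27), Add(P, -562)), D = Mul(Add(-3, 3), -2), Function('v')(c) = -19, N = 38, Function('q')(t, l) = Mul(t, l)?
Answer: Rational(-2608, 9) ≈ -289.78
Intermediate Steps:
Function('q')(t, l) = Mul(l, t)
D = 0 (D = Mul(0, -2) = 0)
Function('z')(W, P) = Mul(Add(-562, P), Add(27, W)) (Function('z')(W, P) = Mul(Add(27, W), Add(-562, P)) = Mul(Add(-562, P), Add(27, W)))
Function('B')(b) = -9 (Function('B')(b) = Add(-9, Mul(0, 38)) = Add(-9, 0) = -9)
Mul(Function('z')(Function('v')(26), 888), Pow(Function('B')(Function('q')(17, -15)), -1)) = Mul(Add(-15174, Mul(-562, -19), Mul(27, 888), Mul(888, -19)), Pow(-9, -1)) = Mul(Add(-15174, 10678, 23976, -16872), Rational(-1, 9)) = Mul(2608, Rational(-1, 9)) = Rational(-2608, 9)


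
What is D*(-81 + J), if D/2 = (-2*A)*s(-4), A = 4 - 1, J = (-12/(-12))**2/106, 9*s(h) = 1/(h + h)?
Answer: -8585/636 ≈ -13.498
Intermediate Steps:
s(h) = 1/(18*h) (s(h) = 1/(9*(h + h)) = 1/(9*((2*h))) = (1/(2*h))/9 = 1/(18*h))
J = 1/106 (J = (-12*(-1/12))**2*(1/106) = 1**2*(1/106) = 1*(1/106) = 1/106 ≈ 0.0094340)
A = 3
D = 1/6 (D = 2*((-2*3)*((1/18)/(-4))) = 2*(-(-1)/(3*4)) = 2*(-6*(-1/72)) = 2*(1/12) = 1/6 ≈ 0.16667)
D*(-81 + J) = (-81 + 1/106)/6 = (1/6)*(-8585/106) = -8585/636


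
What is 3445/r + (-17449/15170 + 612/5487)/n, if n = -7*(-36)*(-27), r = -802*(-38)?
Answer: 162809199856729/1438340021518680 ≈ 0.11319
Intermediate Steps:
r = 30476
n = -6804 (n = 252*(-27) = -6804)
3445/r + (-17449/15170 + 612/5487)/n = 3445/30476 + (-17449/15170 + 612/5487)/(-6804) = 3445*(1/30476) + (-17449*1/15170 + 612*(1/5487))*(-1/6804) = 3445/30476 + (-17449/15170 + 204/1829)*(-1/6804) = 3445/30476 - 28819541/27745930*(-1/6804) = 3445/30476 + 28819541/188783307720 = 162809199856729/1438340021518680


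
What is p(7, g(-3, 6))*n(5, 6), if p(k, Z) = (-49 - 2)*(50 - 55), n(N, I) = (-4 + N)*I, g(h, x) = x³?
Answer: 1530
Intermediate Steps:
n(N, I) = I*(-4 + N)
p(k, Z) = 255 (p(k, Z) = -51*(-5) = 255)
p(7, g(-3, 6))*n(5, 6) = 255*(6*(-4 + 5)) = 255*(6*1) = 255*6 = 1530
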